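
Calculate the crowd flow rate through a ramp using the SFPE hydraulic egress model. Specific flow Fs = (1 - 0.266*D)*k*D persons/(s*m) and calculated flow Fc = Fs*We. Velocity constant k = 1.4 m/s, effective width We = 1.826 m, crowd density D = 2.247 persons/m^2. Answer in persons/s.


1 - 0.266*D = 1 - 0.266*2.247 = 0.40230
Fs = 0.40230 * 1.4 * 2.247 = 1.2655 persons/(s*m)
Fc = 1.2655 * 1.826 = 2.3109 persons/s

2.3109 persons/s


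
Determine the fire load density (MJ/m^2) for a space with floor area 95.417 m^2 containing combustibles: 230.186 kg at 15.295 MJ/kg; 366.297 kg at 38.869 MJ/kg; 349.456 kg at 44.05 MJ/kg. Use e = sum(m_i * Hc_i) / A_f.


Total energy = 230.186*15.295 + 366.297*38.869 + 349.456*44.05
= 3520.695 + 14237.60 + 15393.54
= 33151.83 MJ
e = 33151.83 / 95.417 = 347.44 MJ/m^2

347.44 MJ/m^2


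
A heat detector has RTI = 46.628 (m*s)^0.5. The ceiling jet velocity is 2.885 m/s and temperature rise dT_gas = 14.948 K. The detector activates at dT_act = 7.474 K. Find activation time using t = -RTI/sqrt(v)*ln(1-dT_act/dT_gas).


dT_act/dT_gas = 0.5
ln(1 - 0.5) = -0.69315
t = -46.628 / sqrt(2.885) * -0.69315 = 19.028 s

19.028 s


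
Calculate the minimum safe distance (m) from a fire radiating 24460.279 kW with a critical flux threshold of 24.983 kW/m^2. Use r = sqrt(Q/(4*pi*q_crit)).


4*pi*q_crit = 313.95
Q/(4*pi*q_crit) = 77.912
r = sqrt(77.912) = 8.8268 m

8.8268 m


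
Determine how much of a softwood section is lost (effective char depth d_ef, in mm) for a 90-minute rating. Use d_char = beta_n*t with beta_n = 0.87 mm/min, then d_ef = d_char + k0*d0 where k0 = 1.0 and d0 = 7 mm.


d_char = 0.87 * 90 = 78.3 mm
d_ef = 78.3 + 1.0*7 = 85.3 mm

85.3 mm


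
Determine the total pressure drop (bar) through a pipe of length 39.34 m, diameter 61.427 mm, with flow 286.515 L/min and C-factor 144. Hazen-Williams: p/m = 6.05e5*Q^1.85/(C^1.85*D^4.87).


Q^1.85 = 35134
C^1.85 = 9839.4
D^4.87 = 5.1205e+08
p/m = 0.0042189 bar/m
p_total = 0.0042189 * 39.34 = 0.16597 bar

0.16597 bar


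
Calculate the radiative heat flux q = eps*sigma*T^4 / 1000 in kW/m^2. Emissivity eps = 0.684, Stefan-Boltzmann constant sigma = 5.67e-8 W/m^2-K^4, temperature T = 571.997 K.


T^4 = 1.0705e+11
q = 0.684 * 5.67e-8 * 1.0705e+11 / 1000 = 4.1516 kW/m^2

4.1516 kW/m^2


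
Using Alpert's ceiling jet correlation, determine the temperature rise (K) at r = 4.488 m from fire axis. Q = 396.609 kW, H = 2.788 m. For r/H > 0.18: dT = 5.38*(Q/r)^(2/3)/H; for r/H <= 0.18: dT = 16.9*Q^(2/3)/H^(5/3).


r/H = 4.488 / 2.788 = 1.6098
r/H > 0.18, so dT = 5.38*(Q/r)^(2/3)/H
Q/r = 88.371
(Q/r)^(2/3) = 19.840
dT = 5.38 * 19.840 / 2.788 = 38.285 K

38.285 K


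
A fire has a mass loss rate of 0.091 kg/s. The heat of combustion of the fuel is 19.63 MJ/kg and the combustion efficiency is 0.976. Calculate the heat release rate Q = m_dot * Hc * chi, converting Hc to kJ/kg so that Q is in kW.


Hc = 19.63 MJ/kg = 19.63 * 1000 kJ/kg = 19630 kJ/kg
Q = 0.091 kg/s * 19630 kJ/kg * 0.976 = 1743.5 kW

1743.5 kW


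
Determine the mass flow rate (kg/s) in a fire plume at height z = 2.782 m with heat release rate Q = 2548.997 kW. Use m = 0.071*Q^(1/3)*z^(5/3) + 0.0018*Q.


Q^(1/3) = 13.660
z^(5/3) = 5.5029
First term = 0.071 * 13.660 * 5.5029 = 5.3372
Second term = 0.0018 * 2548.997 = 4.5882
m = 9.9254 kg/s

9.9254 kg/s


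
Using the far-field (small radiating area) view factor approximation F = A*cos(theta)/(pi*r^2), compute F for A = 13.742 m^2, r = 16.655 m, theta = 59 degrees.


cos(59 deg) = 0.51504
pi*r^2 = 871.44
F = 13.742 * 0.51504 / 871.44 = 0.0081218

0.0081218


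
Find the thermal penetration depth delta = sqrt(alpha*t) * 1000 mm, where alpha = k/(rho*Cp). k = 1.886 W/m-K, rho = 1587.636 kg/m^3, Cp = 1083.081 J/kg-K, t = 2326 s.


alpha = 1.886 / (1587.636 * 1083.081) = 1.0968e-06 m^2/s
alpha * t = 0.0025512
delta = sqrt(0.0025512) * 1000 = 50.509 mm

50.509 mm


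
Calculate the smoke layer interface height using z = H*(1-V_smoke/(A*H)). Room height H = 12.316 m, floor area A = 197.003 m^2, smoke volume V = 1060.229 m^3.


V/(A*H) = 0.43698
1 - 0.43698 = 0.56302
z = 12.316 * 0.56302 = 6.9342 m

6.9342 m


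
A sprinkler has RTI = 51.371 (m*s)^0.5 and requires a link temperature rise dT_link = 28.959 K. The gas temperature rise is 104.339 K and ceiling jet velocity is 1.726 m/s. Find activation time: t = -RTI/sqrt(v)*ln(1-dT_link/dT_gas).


dT_link/dT_gas = 0.27755
ln(1 - 0.27755) = -0.32510
t = -51.371 / sqrt(1.726) * -0.32510 = 12.712 s

12.712 s


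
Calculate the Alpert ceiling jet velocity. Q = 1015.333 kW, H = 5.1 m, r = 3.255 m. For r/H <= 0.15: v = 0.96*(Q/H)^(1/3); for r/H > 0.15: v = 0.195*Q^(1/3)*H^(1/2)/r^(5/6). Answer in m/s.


r/H = 3.255 / 5.1 = 0.63824
r/H > 0.15, so v = 0.195*Q^(1/3)*H^(1/2)/r^(5/6)
Q^(1/3) = 10.051
H^(1/2) = 2.2583
r^(5/6) = 2.6738
v = 0.195 * 10.051 * 2.2583 / 2.6738 = 1.6554 m/s

1.6554 m/s


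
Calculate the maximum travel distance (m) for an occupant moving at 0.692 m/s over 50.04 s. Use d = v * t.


d = 0.692 * 50.04 = 34.628 m

34.628 m


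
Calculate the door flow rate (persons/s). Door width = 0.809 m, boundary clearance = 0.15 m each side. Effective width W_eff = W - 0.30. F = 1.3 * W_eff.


W_eff = 0.809 - 0.30 = 0.509 m
F = 1.3 * 0.509 = 0.66170 persons/s

0.66170 persons/s


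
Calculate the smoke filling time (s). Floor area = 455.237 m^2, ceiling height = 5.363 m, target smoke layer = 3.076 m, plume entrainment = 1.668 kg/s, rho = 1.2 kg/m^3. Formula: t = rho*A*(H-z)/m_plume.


H - z = 2.287 m
t = 1.2 * 455.237 * 2.287 / 1.668 = 749.01 s

749.01 s


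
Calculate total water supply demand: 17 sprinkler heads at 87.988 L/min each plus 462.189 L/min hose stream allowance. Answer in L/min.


Sprinkler demand = 17 * 87.988 = 1495.796 L/min
Total = 1495.796 + 462.189 = 1957.985 L/min

1957.985 L/min


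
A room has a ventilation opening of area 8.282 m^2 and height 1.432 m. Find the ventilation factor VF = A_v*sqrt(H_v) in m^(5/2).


sqrt(H_v) = 1.1967
VF = 8.282 * 1.1967 = 9.9108 m^(5/2)

9.9108 m^(5/2)


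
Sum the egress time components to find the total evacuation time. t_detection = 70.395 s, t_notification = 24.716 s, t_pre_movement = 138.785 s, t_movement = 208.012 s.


Total = 70.395 + 24.716 + 138.785 + 208.012 = 441.908 s

441.908 s


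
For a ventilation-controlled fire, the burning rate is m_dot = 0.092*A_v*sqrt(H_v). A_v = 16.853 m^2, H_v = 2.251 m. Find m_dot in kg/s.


sqrt(H_v) = 1.5003
m_dot = 0.092 * 16.853 * 1.5003 = 2.3262 kg/s

2.3262 kg/s


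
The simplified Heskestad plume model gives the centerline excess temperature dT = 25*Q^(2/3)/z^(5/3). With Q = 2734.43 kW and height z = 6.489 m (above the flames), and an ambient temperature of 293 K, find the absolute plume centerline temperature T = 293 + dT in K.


Q^(2/3) = 195.54
z^(5/3) = 22.575
dT = 25 * 195.54 / 22.575 = 216.55 K
T = 293 + 216.55 = 509.55 K

509.55 K


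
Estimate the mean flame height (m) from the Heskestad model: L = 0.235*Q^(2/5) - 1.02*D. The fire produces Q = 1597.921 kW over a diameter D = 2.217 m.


Q^(2/5) = 19.117
0.235 * Q^(2/5) = 4.4925
1.02 * D = 2.2613
L = 2.2312 m

2.2312 m


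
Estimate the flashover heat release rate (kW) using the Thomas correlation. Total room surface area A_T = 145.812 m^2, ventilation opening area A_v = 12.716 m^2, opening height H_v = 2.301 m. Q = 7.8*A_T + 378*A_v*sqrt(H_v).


7.8*A_T = 1137.3
sqrt(H_v) = 1.5169
378*A_v*sqrt(H_v) = 7291.2
Q = 1137.3 + 7291.2 = 8428.6 kW

8428.6 kW


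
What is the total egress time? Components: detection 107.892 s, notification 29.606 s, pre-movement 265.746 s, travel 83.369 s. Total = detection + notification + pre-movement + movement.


Total = 107.892 + 29.606 + 265.746 + 83.369 = 486.613 s

486.613 s


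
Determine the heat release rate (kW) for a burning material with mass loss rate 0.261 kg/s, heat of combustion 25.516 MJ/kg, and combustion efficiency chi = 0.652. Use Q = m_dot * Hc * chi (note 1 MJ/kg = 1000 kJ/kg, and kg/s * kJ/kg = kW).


Hc = 25.516 MJ/kg = 25.516 * 1000 kJ/kg = 25516 kJ/kg
Q = 0.261 kg/s * 25516 kJ/kg * 0.652 = 4342.1 kW

4342.1 kW


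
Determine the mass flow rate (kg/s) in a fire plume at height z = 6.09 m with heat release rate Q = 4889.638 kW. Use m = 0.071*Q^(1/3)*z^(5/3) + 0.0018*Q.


Q^(1/3) = 16.973
z^(5/3) = 20.309
First term = 0.071 * 16.973 * 20.309 = 24.474
Second term = 0.0018 * 4889.638 = 8.8013
m = 33.276 kg/s

33.276 kg/s


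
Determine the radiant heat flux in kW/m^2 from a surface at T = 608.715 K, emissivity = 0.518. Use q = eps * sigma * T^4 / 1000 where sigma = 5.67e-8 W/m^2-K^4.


T^4 = 1.3730e+11
q = 0.518 * 5.67e-8 * 1.3730e+11 / 1000 = 4.0324 kW/m^2

4.0324 kW/m^2


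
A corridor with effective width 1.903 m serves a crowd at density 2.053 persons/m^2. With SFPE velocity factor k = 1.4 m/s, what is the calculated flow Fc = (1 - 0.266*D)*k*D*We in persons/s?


1 - 0.266*D = 1 - 0.266*2.053 = 0.45390
Fs = 0.45390 * 1.4 * 2.053 = 1.3046 persons/(s*m)
Fc = 1.3046 * 1.903 = 2.4827 persons/s

2.4827 persons/s


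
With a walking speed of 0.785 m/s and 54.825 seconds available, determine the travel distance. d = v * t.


d = 0.785 * 54.825 = 43.038 m

43.038 m


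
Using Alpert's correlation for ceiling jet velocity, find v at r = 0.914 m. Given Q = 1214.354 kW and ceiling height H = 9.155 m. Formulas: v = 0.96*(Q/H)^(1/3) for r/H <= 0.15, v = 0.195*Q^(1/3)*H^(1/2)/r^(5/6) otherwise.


r/H = 0.914 / 9.155 = 0.099836
r/H <= 0.15, so v = 0.96*(Q/H)^(1/3)
Q/H = 132.64
(Q/H)^(1/3) = 5.0999
v = 0.96 * 5.0999 = 4.8959 m/s

4.8959 m/s


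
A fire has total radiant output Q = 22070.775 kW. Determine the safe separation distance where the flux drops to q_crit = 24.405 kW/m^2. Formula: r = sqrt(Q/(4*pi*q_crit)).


4*pi*q_crit = 306.68
Q/(4*pi*q_crit) = 71.966
r = sqrt(71.966) = 8.4833 m

8.4833 m


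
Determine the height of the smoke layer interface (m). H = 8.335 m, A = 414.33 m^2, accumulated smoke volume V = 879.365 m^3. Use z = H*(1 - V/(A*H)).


V/(A*H) = 0.25463
1 - 0.25463 = 0.74537
z = 8.335 * 0.74537 = 6.2126 m

6.2126 m


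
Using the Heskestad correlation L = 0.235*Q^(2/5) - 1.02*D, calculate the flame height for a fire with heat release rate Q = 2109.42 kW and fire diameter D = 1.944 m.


Q^(2/5) = 21.363
0.235 * Q^(2/5) = 5.0203
1.02 * D = 1.9829
L = 3.0375 m

3.0375 m


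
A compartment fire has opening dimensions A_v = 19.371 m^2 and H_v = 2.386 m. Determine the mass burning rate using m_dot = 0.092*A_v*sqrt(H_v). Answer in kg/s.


sqrt(H_v) = 1.5447
m_dot = 0.092 * 19.371 * 1.5447 = 2.7528 kg/s

2.7528 kg/s


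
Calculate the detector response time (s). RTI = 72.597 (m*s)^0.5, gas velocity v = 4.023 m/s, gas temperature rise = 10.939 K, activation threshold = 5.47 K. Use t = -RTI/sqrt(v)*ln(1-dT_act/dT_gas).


dT_act/dT_gas = 0.50005
ln(1 - 0.50005) = -0.69324
t = -72.597 / sqrt(4.023) * -0.69324 = 25.091 s

25.091 s


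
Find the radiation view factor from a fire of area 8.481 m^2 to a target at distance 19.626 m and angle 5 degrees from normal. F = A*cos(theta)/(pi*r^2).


cos(5 deg) = 0.99619
pi*r^2 = 1210.1
F = 8.481 * 0.99619 / 1210.1 = 0.0069820

0.0069820


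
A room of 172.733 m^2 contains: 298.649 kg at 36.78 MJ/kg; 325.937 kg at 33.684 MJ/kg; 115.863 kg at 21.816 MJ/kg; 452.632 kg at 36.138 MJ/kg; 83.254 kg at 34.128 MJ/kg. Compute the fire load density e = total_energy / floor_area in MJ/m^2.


Total energy = 298.649*36.78 + 325.937*33.684 + 115.863*21.816 + 452.632*36.138 + 83.254*34.128
= 10984.31 + 10978.86 + 2527.667 + 16357.22 + 2841.293
= 43689.35 MJ
e = 43689.35 / 172.733 = 252.93 MJ/m^2

252.93 MJ/m^2


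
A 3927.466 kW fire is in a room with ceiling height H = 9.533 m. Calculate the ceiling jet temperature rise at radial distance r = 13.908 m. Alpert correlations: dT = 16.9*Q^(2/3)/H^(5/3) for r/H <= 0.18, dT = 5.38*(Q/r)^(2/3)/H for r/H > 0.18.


r/H = 13.908 / 9.533 = 1.4589
r/H > 0.18, so dT = 5.38*(Q/r)^(2/3)/H
Q/r = 282.39
(Q/r)^(2/3) = 43.043
dT = 5.38 * 43.043 / 9.533 = 24.291 K

24.291 K


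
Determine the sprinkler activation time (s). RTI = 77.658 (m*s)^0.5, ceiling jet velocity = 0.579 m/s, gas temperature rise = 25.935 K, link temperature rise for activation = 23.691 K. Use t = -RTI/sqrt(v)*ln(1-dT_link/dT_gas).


dT_link/dT_gas = 0.91348
ln(1 - 0.91348) = -2.4473
t = -77.658 / sqrt(0.579) * -2.4473 = 249.77 s

249.77 s


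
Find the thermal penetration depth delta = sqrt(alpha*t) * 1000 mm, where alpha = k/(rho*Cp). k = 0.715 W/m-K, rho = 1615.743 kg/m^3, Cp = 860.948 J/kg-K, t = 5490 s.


alpha = 0.715 / (1615.743 * 860.948) = 5.1399e-07 m^2/s
alpha * t = 0.0028218
delta = sqrt(0.0028218) * 1000 = 53.121 mm

53.121 mm


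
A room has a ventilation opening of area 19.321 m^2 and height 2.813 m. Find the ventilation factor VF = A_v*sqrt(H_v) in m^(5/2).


sqrt(H_v) = 1.6772
VF = 19.321 * 1.6772 = 32.405 m^(5/2)

32.405 m^(5/2)


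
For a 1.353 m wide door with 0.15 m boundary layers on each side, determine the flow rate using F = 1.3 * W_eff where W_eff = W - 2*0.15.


W_eff = 1.353 - 0.30 = 1.053 m
F = 1.3 * 1.053 = 1.3689 persons/s

1.3689 persons/s


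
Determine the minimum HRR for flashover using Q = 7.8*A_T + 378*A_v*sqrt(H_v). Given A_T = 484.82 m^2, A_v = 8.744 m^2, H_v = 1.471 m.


7.8*A_T = 3781.596
sqrt(H_v) = 1.2128
378*A_v*sqrt(H_v) = 4008.7
Q = 3781.596 + 4008.7 = 7790.3 kW

7790.3 kW


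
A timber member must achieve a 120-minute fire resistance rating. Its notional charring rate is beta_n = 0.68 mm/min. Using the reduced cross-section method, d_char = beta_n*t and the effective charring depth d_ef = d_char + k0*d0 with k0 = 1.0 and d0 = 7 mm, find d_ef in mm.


d_char = 0.68 * 120 = 81.6 mm
d_ef = 81.6 + 1.0*7 = 88.6 mm

88.6 mm


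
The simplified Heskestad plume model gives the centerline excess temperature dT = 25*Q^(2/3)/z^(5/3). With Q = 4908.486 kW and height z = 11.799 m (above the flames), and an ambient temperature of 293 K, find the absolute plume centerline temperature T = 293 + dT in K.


Q^(2/3) = 288.82
z^(5/3) = 61.152
dT = 25 * 288.82 / 61.152 = 118.08 K
T = 293 + 118.08 = 411.08 K

411.08 K


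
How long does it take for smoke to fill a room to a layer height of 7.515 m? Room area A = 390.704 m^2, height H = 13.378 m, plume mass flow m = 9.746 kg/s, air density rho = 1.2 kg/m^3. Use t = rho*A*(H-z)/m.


H - z = 5.863 m
t = 1.2 * 390.704 * 5.863 / 9.746 = 282.05 s

282.05 s


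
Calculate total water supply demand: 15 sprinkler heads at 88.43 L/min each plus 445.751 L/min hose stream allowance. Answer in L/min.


Sprinkler demand = 15 * 88.43 = 1326.45 L/min
Total = 1326.45 + 445.751 = 1772.201 L/min

1772.201 L/min


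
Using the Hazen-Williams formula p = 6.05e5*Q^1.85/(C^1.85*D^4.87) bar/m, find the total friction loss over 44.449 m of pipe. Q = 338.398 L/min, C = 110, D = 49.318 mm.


Q^1.85 = 47801
C^1.85 = 5978.3
D^4.87 = 1.7577e+08
p/m = 0.027522 bar/m
p_total = 0.027522 * 44.449 = 1.2233 bar

1.2233 bar


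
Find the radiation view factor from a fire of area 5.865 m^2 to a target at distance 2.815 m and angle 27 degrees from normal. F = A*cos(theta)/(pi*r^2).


cos(27 deg) = 0.89101
pi*r^2 = 24.895
F = 5.865 * 0.89101 / 24.895 = 0.20991

0.20991


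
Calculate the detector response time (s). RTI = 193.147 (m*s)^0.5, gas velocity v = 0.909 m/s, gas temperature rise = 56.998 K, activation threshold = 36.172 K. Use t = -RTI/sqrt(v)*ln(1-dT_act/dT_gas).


dT_act/dT_gas = 0.63462
ln(1 - 0.63462) = -1.0068
t = -193.147 / sqrt(0.909) * -1.0068 = 203.96 s

203.96 s


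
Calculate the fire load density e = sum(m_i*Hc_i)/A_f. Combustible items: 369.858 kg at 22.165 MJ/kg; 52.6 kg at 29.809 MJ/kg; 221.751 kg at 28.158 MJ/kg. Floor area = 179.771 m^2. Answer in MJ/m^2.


Total energy = 369.858*22.165 + 52.6*29.809 + 221.751*28.158
= 8197.903 + 1567.953 + 6244.065
= 16009.92 MJ
e = 16009.92 / 179.771 = 89.057 MJ/m^2

89.057 MJ/m^2


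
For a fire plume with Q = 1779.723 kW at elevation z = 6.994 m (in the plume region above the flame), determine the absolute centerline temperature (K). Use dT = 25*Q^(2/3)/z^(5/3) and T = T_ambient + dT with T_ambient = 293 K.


Q^(2/3) = 146.86
z^(5/3) = 25.579
dT = 25 * 146.86 / 25.579 = 143.54 K
T = 293 + 143.54 = 436.54 K

436.54 K


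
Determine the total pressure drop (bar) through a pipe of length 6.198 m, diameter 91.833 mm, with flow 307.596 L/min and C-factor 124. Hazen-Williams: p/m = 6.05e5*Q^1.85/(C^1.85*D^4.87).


Q^1.85 = 40065
C^1.85 = 7461.6
D^4.87 = 3.6291e+09
p/m = 0.00089513 bar/m
p_total = 0.00089513 * 6.198 = 0.0055480 bar

0.0055480 bar


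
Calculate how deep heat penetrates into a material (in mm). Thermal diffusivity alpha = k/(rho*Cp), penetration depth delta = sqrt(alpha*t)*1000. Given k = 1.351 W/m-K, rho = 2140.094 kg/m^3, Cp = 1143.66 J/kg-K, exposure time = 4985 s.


alpha = 1.351 / (2140.094 * 1143.66) = 5.5198e-07 m^2/s
alpha * t = 0.0027516
delta = sqrt(0.0027516) * 1000 = 52.456 mm

52.456 mm


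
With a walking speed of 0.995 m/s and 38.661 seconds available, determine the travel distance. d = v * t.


d = 0.995 * 38.661 = 38.468 m

38.468 m


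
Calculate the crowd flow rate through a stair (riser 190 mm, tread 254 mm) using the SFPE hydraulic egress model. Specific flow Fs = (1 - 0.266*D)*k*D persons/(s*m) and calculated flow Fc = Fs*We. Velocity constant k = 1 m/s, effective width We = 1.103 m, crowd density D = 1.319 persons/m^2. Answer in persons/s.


1 - 0.266*D = 1 - 0.266*1.319 = 0.64915
Fs = 0.64915 * 1 * 1.319 = 0.85622 persons/(s*m)
Fc = 0.85622 * 1.103 = 0.94441 persons/s

0.94441 persons/s


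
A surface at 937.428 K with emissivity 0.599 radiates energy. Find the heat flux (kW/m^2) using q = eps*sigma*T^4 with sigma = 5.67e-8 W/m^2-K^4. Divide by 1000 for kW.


T^4 = 7.7224e+11
q = 0.599 * 5.67e-8 * 7.7224e+11 / 1000 = 26.228 kW/m^2

26.228 kW/m^2


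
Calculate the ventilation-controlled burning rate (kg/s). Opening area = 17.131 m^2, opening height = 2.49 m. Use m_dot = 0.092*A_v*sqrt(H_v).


sqrt(H_v) = 1.5780
m_dot = 0.092 * 17.131 * 1.5780 = 2.4870 kg/s

2.4870 kg/s


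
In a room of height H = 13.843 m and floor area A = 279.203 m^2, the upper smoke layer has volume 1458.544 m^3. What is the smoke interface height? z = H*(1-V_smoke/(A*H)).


V/(A*H) = 0.37737
1 - 0.37737 = 0.62263
z = 13.843 * 0.62263 = 8.6190 m

8.6190 m


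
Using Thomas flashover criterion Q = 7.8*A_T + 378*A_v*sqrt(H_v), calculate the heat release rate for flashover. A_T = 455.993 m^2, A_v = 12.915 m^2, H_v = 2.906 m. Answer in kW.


7.8*A_T = 3556.7
sqrt(H_v) = 1.7047
378*A_v*sqrt(H_v) = 8322.1
Q = 3556.7 + 8322.1 = 11879 kW

11879 kW


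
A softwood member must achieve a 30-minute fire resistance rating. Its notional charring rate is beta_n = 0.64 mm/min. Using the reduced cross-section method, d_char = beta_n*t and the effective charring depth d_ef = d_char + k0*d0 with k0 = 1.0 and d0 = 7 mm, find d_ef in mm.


d_char = 0.64 * 30 = 19.2 mm
d_ef = 19.2 + 1.0*7 = 26.2 mm

26.2 mm


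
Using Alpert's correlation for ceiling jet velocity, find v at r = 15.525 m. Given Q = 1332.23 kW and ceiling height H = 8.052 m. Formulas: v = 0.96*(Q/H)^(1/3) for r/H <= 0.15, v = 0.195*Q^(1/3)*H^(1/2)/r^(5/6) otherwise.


r/H = 15.525 / 8.052 = 1.9281
r/H > 0.15, so v = 0.195*Q^(1/3)*H^(1/2)/r^(5/6)
Q^(1/3) = 11.003
H^(1/2) = 2.8376
r^(5/6) = 9.8294
v = 0.195 * 11.003 * 2.8376 / 9.8294 = 0.61942 m/s

0.61942 m/s


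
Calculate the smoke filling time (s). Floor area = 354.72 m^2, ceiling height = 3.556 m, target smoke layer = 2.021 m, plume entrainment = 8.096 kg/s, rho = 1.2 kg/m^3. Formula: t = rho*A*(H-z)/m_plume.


H - z = 1.535 m
t = 1.2 * 354.72 * 1.535 / 8.096 = 80.706 s

80.706 s


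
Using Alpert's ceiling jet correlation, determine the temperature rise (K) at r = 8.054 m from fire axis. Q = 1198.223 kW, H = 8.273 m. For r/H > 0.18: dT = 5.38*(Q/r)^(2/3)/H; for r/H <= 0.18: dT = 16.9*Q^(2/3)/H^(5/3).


r/H = 8.054 / 8.273 = 0.97353
r/H > 0.18, so dT = 5.38*(Q/r)^(2/3)/H
Q/r = 148.77
(Q/r)^(2/3) = 28.077
dT = 5.38 * 28.077 / 8.273 = 18.259 K

18.259 K


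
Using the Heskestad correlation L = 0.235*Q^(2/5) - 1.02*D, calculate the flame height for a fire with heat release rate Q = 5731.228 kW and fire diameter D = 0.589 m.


Q^(2/5) = 31.864
0.235 * Q^(2/5) = 7.4880
1.02 * D = 0.60078
L = 6.8872 m

6.8872 m


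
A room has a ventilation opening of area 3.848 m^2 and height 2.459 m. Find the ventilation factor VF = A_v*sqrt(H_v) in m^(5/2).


sqrt(H_v) = 1.5681
VF = 3.848 * 1.5681 = 6.0341 m^(5/2)

6.0341 m^(5/2)


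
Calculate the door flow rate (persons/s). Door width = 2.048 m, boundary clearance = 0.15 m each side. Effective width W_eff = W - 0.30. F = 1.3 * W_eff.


W_eff = 2.048 - 0.30 = 1.748 m
F = 1.3 * 1.748 = 2.2724 persons/s

2.2724 persons/s


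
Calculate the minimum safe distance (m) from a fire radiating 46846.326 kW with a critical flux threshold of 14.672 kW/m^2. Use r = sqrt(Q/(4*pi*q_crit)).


4*pi*q_crit = 184.37
Q/(4*pi*q_crit) = 254.08
r = sqrt(254.08) = 15.940 m

15.940 m


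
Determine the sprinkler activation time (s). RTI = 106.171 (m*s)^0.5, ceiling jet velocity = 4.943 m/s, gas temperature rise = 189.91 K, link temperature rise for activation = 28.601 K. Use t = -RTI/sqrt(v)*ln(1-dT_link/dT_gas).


dT_link/dT_gas = 0.15060
ln(1 - 0.15060) = -0.16323
t = -106.171 / sqrt(4.943) * -0.16323 = 7.7948 s

7.7948 s


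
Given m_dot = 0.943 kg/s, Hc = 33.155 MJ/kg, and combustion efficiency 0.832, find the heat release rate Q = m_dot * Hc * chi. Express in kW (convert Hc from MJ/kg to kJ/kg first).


Hc = 33.155 MJ/kg = 33.155 * 1000 kJ/kg = 33155 kJ/kg
Q = 0.943 kg/s * 33155 kJ/kg * 0.832 = 26013 kW

26013 kW


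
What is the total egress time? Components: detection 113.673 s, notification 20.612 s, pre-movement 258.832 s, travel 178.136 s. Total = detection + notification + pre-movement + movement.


Total = 113.673 + 20.612 + 258.832 + 178.136 = 571.253 s

571.253 s


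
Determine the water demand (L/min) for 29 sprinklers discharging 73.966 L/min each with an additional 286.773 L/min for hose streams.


Sprinkler demand = 29 * 73.966 = 2145.014 L/min
Total = 2145.014 + 286.773 = 2431.787 L/min

2431.787 L/min


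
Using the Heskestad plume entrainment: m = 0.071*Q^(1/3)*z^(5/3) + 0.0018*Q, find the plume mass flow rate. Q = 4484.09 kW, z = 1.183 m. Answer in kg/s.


Q^(1/3) = 16.490
z^(5/3) = 1.3232
First term = 0.071 * 16.490 * 1.3232 = 1.5493
Second term = 0.0018 * 4484.09 = 8.0714
m = 9.6206 kg/s

9.6206 kg/s


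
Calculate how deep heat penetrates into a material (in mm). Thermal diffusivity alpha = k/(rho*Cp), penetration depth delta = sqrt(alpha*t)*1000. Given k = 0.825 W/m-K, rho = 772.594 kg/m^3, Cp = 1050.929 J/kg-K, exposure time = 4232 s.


alpha = 0.825 / (772.594 * 1050.929) = 1.0161e-06 m^2/s
alpha * t = 0.0043001
delta = sqrt(0.0043001) * 1000 = 65.575 mm

65.575 mm


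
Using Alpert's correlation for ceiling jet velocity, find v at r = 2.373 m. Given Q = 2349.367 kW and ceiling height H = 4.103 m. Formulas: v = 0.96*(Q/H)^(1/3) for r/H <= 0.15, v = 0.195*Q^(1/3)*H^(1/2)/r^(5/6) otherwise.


r/H = 2.373 / 4.103 = 0.57836
r/H > 0.15, so v = 0.195*Q^(1/3)*H^(1/2)/r^(5/6)
Q^(1/3) = 13.294
H^(1/2) = 2.0256
r^(5/6) = 2.0547
v = 0.195 * 13.294 * 2.0256 / 2.0547 = 2.5556 m/s

2.5556 m/s


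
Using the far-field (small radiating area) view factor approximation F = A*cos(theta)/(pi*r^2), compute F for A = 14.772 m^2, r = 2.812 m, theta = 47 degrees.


cos(47 deg) = 0.68200
pi*r^2 = 24.842
F = 14.772 * 0.68200 / 24.842 = 0.40555

0.40555


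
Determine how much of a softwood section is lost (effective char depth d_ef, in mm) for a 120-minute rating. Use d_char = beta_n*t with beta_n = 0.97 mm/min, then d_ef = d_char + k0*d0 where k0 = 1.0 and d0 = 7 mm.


d_char = 0.97 * 120 = 116.4 mm
d_ef = 116.4 + 1.0*7 = 123.4 mm

123.4 mm


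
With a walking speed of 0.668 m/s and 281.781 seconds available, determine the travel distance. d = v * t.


d = 0.668 * 281.781 = 188.23 m

188.23 m


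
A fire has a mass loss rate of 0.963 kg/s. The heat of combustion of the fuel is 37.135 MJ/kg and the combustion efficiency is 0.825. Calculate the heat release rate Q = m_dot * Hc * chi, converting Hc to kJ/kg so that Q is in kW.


Hc = 37.135 MJ/kg = 37.135 * 1000 kJ/kg = 37135 kJ/kg
Q = 0.963 kg/s * 37135 kJ/kg * 0.825 = 29503 kW

29503 kW


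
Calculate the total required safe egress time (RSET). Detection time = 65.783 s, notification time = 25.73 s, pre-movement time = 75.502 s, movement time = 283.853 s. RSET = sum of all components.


Total = 65.783 + 25.73 + 75.502 + 283.853 = 450.868 s

450.868 s


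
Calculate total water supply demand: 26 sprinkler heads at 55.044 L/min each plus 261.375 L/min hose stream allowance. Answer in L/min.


Sprinkler demand = 26 * 55.044 = 1431.144 L/min
Total = 1431.144 + 261.375 = 1692.519 L/min

1692.519 L/min


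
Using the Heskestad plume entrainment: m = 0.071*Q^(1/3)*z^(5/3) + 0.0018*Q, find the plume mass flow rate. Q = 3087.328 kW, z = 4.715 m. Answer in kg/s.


Q^(1/3) = 14.561
z^(5/3) = 13.258
First term = 0.071 * 14.561 * 13.258 = 13.706
Second term = 0.0018 * 3087.328 = 5.5572
m = 19.264 kg/s

19.264 kg/s


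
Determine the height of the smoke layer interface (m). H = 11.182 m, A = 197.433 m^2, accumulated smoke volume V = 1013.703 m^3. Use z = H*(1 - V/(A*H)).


V/(A*H) = 0.45917
1 - 0.45917 = 0.54083
z = 11.182 * 0.54083 = 6.0476 m

6.0476 m


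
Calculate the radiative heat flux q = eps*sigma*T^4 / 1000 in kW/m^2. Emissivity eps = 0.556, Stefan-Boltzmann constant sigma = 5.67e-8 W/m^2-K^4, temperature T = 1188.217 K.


T^4 = 1.9933e+12
q = 0.556 * 5.67e-8 * 1.9933e+12 / 1000 = 62.841 kW/m^2

62.841 kW/m^2


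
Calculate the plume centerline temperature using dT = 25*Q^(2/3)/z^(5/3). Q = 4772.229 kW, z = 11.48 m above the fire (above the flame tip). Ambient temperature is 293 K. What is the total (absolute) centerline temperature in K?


Q^(2/3) = 283.45
z^(5/3) = 58.421
dT = 25 * 283.45 / 58.421 = 121.30 K
T = 293 + 121.30 = 414.30 K

414.30 K


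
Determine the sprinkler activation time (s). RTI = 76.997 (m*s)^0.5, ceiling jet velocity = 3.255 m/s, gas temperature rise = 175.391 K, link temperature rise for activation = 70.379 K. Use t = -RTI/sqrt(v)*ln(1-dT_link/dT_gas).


dT_link/dT_gas = 0.40127
ln(1 - 0.40127) = -0.51294
t = -76.997 / sqrt(3.255) * -0.51294 = 21.891 s

21.891 s


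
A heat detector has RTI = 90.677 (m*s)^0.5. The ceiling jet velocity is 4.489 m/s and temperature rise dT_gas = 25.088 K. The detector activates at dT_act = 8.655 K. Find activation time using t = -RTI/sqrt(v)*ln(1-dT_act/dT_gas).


dT_act/dT_gas = 0.34499
ln(1 - 0.34499) = -0.42310
t = -90.677 / sqrt(4.489) * -0.42310 = 18.108 s

18.108 s


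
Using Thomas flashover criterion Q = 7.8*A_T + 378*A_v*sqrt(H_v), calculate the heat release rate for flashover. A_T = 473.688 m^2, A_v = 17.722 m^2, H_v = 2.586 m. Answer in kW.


7.8*A_T = 3694.8
sqrt(H_v) = 1.6081
378*A_v*sqrt(H_v) = 10773
Q = 3694.8 + 10773 = 14467 kW

14467 kW


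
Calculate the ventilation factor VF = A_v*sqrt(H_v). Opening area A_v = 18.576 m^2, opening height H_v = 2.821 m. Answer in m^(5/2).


sqrt(H_v) = 1.6796
VF = 18.576 * 1.6796 = 31.200 m^(5/2)

31.200 m^(5/2)


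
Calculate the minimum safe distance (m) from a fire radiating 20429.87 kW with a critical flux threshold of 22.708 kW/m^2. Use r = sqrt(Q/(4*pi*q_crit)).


4*pi*q_crit = 285.36
Q/(4*pi*q_crit) = 71.594
r = sqrt(71.594) = 8.4613 m

8.4613 m


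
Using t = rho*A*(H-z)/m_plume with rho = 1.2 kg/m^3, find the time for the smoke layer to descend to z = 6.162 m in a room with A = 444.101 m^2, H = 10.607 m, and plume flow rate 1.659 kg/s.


H - z = 4.445 m
t = 1.2 * 444.101 * 4.445 / 1.659 = 1427.9 s

1427.9 s


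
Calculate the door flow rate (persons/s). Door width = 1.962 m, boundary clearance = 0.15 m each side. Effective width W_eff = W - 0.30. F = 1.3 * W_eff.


W_eff = 1.962 - 0.30 = 1.662 m
F = 1.3 * 1.662 = 2.1606 persons/s

2.1606 persons/s


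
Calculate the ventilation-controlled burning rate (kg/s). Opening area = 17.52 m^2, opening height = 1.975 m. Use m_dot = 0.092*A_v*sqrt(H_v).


sqrt(H_v) = 1.4053
m_dot = 0.092 * 17.52 * 1.4053 = 2.2652 kg/s

2.2652 kg/s


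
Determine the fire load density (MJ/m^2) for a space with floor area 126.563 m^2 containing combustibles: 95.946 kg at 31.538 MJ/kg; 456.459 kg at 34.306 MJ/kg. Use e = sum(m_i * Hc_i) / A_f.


Total energy = 95.946*31.538 + 456.459*34.306
= 3025.945 + 15659.28
= 18685.23 MJ
e = 18685.23 / 126.563 = 147.64 MJ/m^2

147.64 MJ/m^2


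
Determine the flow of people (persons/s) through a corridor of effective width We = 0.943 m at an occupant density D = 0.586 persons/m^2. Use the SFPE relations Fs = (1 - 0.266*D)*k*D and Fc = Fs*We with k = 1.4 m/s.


1 - 0.266*D = 1 - 0.266*0.586 = 0.84412
Fs = 0.84412 * 1.4 * 0.586 = 0.69252 persons/(s*m)
Fc = 0.69252 * 0.943 = 0.65305 persons/s

0.65305 persons/s


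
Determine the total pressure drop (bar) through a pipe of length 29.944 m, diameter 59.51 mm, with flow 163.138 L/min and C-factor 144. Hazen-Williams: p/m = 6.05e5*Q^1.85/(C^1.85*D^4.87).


Q^1.85 = 12394
C^1.85 = 9839.4
D^4.87 = 4.3879e+08
p/m = 0.0017368 bar/m
p_total = 0.0017368 * 29.944 = 0.052008 bar

0.052008 bar


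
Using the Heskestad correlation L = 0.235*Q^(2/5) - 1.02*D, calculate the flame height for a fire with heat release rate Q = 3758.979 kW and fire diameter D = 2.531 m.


Q^(2/5) = 26.917
0.235 * Q^(2/5) = 6.3255
1.02 * D = 2.5816
L = 3.7439 m

3.7439 m


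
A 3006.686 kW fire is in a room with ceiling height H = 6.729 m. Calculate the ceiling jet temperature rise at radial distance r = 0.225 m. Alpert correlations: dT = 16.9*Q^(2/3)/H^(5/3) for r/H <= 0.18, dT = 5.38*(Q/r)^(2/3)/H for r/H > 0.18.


r/H = 0.225 / 6.729 = 0.033437
r/H <= 0.18, so dT = 16.9*Q^(2/3)/H^(5/3)
Q^(2/3) = 208.32
H^(5/3) = 23.984
dT = 16.9 * 208.32 / 23.984 = 146.79 K

146.79 K


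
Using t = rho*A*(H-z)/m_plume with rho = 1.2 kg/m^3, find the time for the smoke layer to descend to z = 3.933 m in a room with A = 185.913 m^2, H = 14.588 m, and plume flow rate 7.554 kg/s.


H - z = 10.655 m
t = 1.2 * 185.913 * 10.655 / 7.554 = 314.68 s

314.68 s


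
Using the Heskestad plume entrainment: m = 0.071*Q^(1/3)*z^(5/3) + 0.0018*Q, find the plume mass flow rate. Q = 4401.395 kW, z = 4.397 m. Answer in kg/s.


Q^(1/3) = 16.388
z^(5/3) = 11.801
First term = 0.071 * 16.388 * 11.801 = 13.731
Second term = 0.0018 * 4401.395 = 7.9225
m = 21.654 kg/s

21.654 kg/s


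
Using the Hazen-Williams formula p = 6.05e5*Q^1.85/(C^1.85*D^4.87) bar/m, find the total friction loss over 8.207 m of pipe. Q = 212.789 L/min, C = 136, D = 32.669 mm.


Q^1.85 = 20263
C^1.85 = 8852.1
D^4.87 = 2.3651e+07
p/m = 0.058556 bar/m
p_total = 0.058556 * 8.207 = 0.48057 bar

0.48057 bar


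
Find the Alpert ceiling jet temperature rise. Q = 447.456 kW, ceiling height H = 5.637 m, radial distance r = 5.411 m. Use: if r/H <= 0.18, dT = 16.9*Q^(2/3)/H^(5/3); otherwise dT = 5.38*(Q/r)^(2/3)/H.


r/H = 5.411 / 5.637 = 0.95991
r/H > 0.18, so dT = 5.38*(Q/r)^(2/3)/H
Q/r = 82.694
(Q/r)^(2/3) = 18.981
dT = 5.38 * 18.981 / 5.637 = 18.115 K

18.115 K


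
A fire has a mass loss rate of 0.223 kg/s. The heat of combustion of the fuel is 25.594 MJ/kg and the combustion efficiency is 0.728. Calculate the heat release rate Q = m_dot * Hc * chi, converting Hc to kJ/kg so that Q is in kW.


Hc = 25.594 MJ/kg = 25.594 * 1000 kJ/kg = 25594 kJ/kg
Q = 0.223 kg/s * 25594 kJ/kg * 0.728 = 4155.0 kW

4155.0 kW


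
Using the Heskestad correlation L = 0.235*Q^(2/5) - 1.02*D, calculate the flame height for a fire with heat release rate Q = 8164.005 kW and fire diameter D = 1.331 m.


Q^(2/5) = 36.708
0.235 * Q^(2/5) = 8.6264
1.02 * D = 1.3576
L = 7.2688 m

7.2688 m


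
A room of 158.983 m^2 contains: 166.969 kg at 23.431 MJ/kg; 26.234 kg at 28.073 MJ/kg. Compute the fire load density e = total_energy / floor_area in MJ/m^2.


Total energy = 166.969*23.431 + 26.234*28.073
= 3912.251 + 736.4671
= 4648.718 MJ
e = 4648.718 / 158.983 = 29.240 MJ/m^2

29.240 MJ/m^2


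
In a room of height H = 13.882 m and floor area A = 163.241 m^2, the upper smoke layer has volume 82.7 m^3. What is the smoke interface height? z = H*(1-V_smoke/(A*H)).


V/(A*H) = 0.036494
1 - 0.036494 = 0.96351
z = 13.882 * 0.96351 = 13.375 m

13.375 m


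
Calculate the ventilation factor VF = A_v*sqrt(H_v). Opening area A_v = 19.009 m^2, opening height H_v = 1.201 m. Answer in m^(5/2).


sqrt(H_v) = 1.0959
VF = 19.009 * 1.0959 = 20.832 m^(5/2)

20.832 m^(5/2)


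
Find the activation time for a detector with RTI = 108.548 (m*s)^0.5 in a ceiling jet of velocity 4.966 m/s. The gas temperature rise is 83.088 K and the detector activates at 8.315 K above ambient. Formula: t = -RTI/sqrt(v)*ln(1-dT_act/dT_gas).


dT_act/dT_gas = 0.10007
ln(1 - 0.10007) = -0.10544
t = -108.548 / sqrt(4.966) * -0.10544 = 5.1362 s

5.1362 s


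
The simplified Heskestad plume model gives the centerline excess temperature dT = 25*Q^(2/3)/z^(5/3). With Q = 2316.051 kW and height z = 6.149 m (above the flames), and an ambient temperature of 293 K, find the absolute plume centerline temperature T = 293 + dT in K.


Q^(2/3) = 175.05
z^(5/3) = 20.638
dT = 25 * 175.05 / 20.638 = 212.05 K
T = 293 + 212.05 = 505.05 K

505.05 K


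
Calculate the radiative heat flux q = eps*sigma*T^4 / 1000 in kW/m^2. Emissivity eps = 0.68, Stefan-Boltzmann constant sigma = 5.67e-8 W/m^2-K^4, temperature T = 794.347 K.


T^4 = 3.9814e+11
q = 0.68 * 5.67e-8 * 3.9814e+11 / 1000 = 15.351 kW/m^2

15.351 kW/m^2


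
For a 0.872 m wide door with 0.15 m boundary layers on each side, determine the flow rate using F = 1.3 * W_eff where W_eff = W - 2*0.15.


W_eff = 0.872 - 0.30 = 0.572 m
F = 1.3 * 0.572 = 0.74360 persons/s

0.74360 persons/s


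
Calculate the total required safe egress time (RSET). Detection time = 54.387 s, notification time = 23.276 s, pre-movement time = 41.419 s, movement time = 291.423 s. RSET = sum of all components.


Total = 54.387 + 23.276 + 41.419 + 291.423 = 410.505 s

410.505 s


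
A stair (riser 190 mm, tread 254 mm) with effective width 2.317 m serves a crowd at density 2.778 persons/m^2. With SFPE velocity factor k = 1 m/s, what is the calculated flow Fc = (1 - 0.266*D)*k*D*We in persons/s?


1 - 0.266*D = 1 - 0.266*2.778 = 0.26105
Fs = 0.26105 * 1 * 2.778 = 0.72520 persons/(s*m)
Fc = 0.72520 * 2.317 = 1.6803 persons/s

1.6803 persons/s


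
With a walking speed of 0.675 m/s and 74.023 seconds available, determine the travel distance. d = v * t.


d = 0.675 * 74.023 = 49.966 m

49.966 m


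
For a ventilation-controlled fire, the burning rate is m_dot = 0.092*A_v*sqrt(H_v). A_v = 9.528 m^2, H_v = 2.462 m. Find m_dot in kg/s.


sqrt(H_v) = 1.5691
m_dot = 0.092 * 9.528 * 1.5691 = 1.3754 kg/s

1.3754 kg/s


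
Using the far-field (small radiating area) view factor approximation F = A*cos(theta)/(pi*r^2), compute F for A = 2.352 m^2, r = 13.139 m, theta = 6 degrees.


cos(6 deg) = 0.99452
pi*r^2 = 542.34
F = 2.352 * 0.99452 / 542.34 = 0.0043130

0.0043130


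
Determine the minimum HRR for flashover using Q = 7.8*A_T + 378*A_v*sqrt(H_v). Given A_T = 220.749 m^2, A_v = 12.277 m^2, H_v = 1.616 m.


7.8*A_T = 1721.8
sqrt(H_v) = 1.2712
378*A_v*sqrt(H_v) = 5899.4
Q = 1721.8 + 5899.4 = 7621.2 kW

7621.2 kW


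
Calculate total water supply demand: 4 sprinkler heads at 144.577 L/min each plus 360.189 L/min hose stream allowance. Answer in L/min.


Sprinkler demand = 4 * 144.577 = 578.308 L/min
Total = 578.308 + 360.189 = 938.497 L/min

938.497 L/min


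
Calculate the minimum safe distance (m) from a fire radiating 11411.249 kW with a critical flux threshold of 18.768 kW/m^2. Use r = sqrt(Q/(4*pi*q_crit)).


4*pi*q_crit = 235.85
Q/(4*pi*q_crit) = 48.384
r = sqrt(48.384) = 6.9559 m

6.9559 m


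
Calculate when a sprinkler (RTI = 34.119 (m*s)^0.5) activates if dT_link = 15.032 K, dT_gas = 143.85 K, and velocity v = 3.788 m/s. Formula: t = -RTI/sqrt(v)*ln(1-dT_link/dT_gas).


dT_link/dT_gas = 0.10450
ln(1 - 0.10450) = -0.11037
t = -34.119 / sqrt(3.788) * -0.11037 = 1.9348 s

1.9348 s


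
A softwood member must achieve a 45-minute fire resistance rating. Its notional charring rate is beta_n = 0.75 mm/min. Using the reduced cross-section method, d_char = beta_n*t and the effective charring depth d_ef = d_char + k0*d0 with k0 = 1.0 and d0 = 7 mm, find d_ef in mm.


d_char = 0.75 * 45 = 33.75 mm
d_ef = 33.75 + 1.0*7 = 40.75 mm

40.75 mm


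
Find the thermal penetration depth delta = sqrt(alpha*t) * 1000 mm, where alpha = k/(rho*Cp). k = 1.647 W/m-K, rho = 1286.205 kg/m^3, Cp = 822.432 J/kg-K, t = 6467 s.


alpha = 1.647 / (1286.205 * 822.432) = 1.5570e-06 m^2/s
alpha * t = 0.010069
delta = sqrt(0.010069) * 1000 = 100.34 mm

100.34 mm


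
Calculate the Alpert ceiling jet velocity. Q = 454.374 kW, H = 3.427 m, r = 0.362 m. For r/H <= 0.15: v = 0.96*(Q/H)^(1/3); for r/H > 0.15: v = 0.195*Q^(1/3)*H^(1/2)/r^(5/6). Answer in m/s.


r/H = 0.362 / 3.427 = 0.10563
r/H <= 0.15, so v = 0.96*(Q/H)^(1/3)
Q/H = 132.59
(Q/H)^(1/3) = 5.0992
v = 0.96 * 5.0992 = 4.8952 m/s

4.8952 m/s


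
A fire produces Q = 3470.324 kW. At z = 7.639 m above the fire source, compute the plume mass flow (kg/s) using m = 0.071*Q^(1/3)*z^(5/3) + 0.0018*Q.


Q^(1/3) = 15.140
z^(5/3) = 29.630
First term = 0.071 * 15.140 * 29.630 = 31.850
Second term = 0.0018 * 3470.324 = 6.2466
m = 38.097 kg/s

38.097 kg/s


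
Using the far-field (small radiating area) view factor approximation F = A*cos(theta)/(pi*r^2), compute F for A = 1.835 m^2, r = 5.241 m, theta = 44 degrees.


cos(44 deg) = 0.71934
pi*r^2 = 86.294
F = 1.835 * 0.71934 / 86.294 = 0.015296

0.015296


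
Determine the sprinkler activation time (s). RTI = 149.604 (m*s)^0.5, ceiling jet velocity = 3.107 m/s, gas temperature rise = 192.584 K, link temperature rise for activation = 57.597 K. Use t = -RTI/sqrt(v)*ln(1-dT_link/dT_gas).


dT_link/dT_gas = 0.29907
ln(1 - 0.29907) = -0.35535
t = -149.604 / sqrt(3.107) * -0.35535 = 30.160 s

30.160 s


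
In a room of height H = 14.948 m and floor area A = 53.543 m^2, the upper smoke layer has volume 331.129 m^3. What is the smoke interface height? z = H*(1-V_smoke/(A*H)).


V/(A*H) = 0.41372
1 - 0.41372 = 0.58628
z = 14.948 * 0.58628 = 8.7636 m

8.7636 m


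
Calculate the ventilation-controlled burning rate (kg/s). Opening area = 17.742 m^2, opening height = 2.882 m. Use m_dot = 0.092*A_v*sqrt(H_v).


sqrt(H_v) = 1.6976
m_dot = 0.092 * 17.742 * 1.6976 = 2.7710 kg/s

2.7710 kg/s


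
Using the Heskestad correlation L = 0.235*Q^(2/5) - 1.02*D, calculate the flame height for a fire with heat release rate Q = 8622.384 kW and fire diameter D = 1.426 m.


Q^(2/5) = 37.519
0.235 * Q^(2/5) = 8.8170
1.02 * D = 1.4545
L = 7.3624 m

7.3624 m


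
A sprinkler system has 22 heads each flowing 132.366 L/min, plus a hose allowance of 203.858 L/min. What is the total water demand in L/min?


Sprinkler demand = 22 * 132.366 = 2912.052 L/min
Total = 2912.052 + 203.858 = 3115.91 L/min

3115.91 L/min


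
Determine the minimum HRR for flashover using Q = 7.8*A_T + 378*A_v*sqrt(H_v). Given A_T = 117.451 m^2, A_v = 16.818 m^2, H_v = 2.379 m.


7.8*A_T = 916.12
sqrt(H_v) = 1.5424
378*A_v*sqrt(H_v) = 9805.4
Q = 916.12 + 9805.4 = 10721 kW

10721 kW


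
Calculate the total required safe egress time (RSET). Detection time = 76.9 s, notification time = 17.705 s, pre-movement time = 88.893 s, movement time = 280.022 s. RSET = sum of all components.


Total = 76.9 + 17.705 + 88.893 + 280.022 = 463.52 s

463.52 s
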